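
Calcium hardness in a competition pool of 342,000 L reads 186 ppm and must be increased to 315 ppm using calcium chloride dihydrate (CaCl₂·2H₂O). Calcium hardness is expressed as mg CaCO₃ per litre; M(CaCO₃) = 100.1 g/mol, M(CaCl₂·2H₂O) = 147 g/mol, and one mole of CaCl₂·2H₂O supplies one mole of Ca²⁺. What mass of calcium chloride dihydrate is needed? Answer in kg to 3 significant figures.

Hardness to add: (315 − 186) = 129 mg/L as CaCO₃ × 342,000 L = 44,120 g as CaCO₃.
Moles of Ca²⁺ (1 mol Ca²⁺ ≡ 1 mol CaCO₃): 44,120 / 100.1 g/mol = 440.7 mol.
Mass of CaCl₂·2H₂O: 440.7 × 147 = 64,790 g.

64.8 kg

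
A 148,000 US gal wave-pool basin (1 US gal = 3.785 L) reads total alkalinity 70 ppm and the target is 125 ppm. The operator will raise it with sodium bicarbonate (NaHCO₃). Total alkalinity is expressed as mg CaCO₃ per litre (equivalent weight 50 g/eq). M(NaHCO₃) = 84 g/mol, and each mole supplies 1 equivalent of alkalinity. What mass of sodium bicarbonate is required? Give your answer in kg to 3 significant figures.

51.8 kg

Volume: 148,000 US gal × 3.785 L/gal = 560,180 L.
Alkalinity to add: (125 − 70) = 55 mg/L as CaCO₃ × 560,180 L = 30,810 g as CaCO₃.
Equivalents: 30,810 g ÷ 50 g/eq = 616.2 eq.
NaHCO₃ supplies 1 eq per mole → 616.2 mol.
Mass: 616.2 mol × 84 g/mol = 51,760 g.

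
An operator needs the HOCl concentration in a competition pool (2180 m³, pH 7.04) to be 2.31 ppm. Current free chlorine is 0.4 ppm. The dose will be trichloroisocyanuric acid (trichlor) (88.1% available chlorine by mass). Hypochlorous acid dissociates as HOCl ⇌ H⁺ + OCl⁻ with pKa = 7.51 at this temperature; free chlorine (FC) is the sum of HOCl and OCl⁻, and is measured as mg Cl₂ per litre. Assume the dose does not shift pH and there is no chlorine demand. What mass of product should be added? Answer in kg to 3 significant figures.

6.66 kg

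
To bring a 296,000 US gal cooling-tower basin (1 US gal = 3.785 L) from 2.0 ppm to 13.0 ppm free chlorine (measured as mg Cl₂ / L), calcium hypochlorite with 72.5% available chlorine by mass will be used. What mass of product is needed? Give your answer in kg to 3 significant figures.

17.0 kg

Volume: 296,000 US gal × 3.785 L/gal = 1,120,360 L.
Chlorine deficit: 13.0 − 2.0 = 11 ppm = 11 mg/L as Cl₂.
Cl₂ equivalent needed: 11 mg/L × 1,120,360 L = 12,320,000 mg = 12,320 g.
Product at 72.5% available chlorine: 12,320 / 0.725 = 17,000 g.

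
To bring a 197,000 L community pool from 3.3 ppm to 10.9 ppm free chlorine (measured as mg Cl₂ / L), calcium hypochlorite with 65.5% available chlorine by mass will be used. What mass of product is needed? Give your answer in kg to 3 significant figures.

2.29 kg

Chlorine deficit: 10.9 − 3.3 = 7.6 ppm = 7.6 mg/L as Cl₂.
Cl₂ equivalent needed: 7.6 mg/L × 197,000 L = 1,497,000 mg = 1497 g.
Product at 65.5% available chlorine: 1497 / 0.655 = 2286 g.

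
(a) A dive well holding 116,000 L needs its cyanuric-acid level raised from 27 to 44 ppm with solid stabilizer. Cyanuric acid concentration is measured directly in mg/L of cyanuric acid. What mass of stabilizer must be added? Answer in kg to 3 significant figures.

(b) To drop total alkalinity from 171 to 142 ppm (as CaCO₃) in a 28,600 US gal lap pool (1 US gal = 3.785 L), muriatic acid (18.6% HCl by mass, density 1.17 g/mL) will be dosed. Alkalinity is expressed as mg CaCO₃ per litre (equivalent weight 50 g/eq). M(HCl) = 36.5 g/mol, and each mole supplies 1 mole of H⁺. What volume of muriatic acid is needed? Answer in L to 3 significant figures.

(a) CYA to add: (44 − 27) = 17 mg/L × 116,000 L = 1972 g cyanuric acid.

(b) Volume: 28,600 US gal × 3.785 L/gal = 108,251 L.
(b) Alkalinity to neutralize: (171 − 142) = 29 mg/L as CaCO₃ × 108,251 L = 3139 g as CaCO₃.
(b) Equivalents of H⁺ required: 3139 ÷ 50 g/eq = 62.79 eq = 62.79 mol HCl.
(b) Mass of HCl: 62.79 × 36.5 = 2292 g.
(b) Mass of 18.6% solution: 2292 / 0.186 = 12,320 g.
(b) Volume: 12,320 g ÷ 1.17 g/mL = 10,530 mL.

(a) 1.97 kg; (b) 10.5 L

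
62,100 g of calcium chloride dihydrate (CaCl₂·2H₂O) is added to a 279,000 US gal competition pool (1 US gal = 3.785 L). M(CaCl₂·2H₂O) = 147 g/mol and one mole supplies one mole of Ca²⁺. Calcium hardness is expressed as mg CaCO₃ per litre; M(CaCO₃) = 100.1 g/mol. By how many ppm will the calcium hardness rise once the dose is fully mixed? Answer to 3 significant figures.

40.0 ppm

Volume: 279,000 US gal × 3.785 L/gal = 1,056,015 L.
Moles of Ca²⁺: 62,100 g ÷ 147 g/mol = 422.4 mol.
As CaCO₃: 422.4 mol × 100.1 g/mol = 42,290 g.
Rise: 42,290 g / 1,056,015 L × 1000 = 40.04 mg/L.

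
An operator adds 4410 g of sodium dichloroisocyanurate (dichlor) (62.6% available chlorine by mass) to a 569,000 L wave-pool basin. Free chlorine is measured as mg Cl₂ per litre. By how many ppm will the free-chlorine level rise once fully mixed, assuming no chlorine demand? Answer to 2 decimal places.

4.85 ppm

Available chlorine delivered: 4410 g × 0.626 = 2761 g as Cl₂.
Concentration rise: 2761 g / 569,000 L = 4.852 mg/L = 4.85 ppm.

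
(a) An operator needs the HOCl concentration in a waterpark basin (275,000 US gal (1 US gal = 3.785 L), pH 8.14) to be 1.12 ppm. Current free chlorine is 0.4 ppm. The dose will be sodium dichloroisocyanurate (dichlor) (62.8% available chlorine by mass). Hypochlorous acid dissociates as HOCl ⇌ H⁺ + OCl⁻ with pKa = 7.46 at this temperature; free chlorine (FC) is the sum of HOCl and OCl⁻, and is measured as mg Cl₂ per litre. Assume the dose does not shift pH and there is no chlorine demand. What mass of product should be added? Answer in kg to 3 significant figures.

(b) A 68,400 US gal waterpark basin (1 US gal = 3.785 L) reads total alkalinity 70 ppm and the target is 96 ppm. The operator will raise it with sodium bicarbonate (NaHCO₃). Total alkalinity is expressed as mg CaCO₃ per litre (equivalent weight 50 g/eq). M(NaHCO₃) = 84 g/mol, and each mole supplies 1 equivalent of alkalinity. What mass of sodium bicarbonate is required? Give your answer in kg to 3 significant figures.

(a) Volume: 275,000 US gal × 3.785 L/gal = 1,040,875 L.
(a) [OCl⁻]/[HOCl] = 10^(pH − pKa) = 10^(8.14 − 7.46) = 4.786; fraction as HOCl = 1/(1 + 4.786) = 0.1728.
(a) Free chlorine required for 1.12 ppm HOCl: 1.12 / 0.1728 = 6.481 ppm.
(a) FC to add: 6.481 − 0.4 = 6.081 mg/L as Cl₂.
(a) Cl₂ equivalent: 6.081 mg/L × 1,040,875 L = 6329 g.
(a) Product at 62.8% available Cl: 6329 / 0.628 = 10,080 g.

(b) Volume: 68,400 US gal × 3.785 L/gal = 258,894 L.
(b) Alkalinity to add: (96 − 70) = 26 mg/L as CaCO₃ × 258,894 L = 6731 g as CaCO₃.
(b) Equivalents: 6731 g ÷ 50 g/eq = 134.6 eq.
(b) NaHCO₃ supplies 1 eq per mole → 134.6 mol.
(b) Mass: 134.6 mol × 84 g/mol = 11,310 g.

(a) 10.1 kg; (b) 11.3 kg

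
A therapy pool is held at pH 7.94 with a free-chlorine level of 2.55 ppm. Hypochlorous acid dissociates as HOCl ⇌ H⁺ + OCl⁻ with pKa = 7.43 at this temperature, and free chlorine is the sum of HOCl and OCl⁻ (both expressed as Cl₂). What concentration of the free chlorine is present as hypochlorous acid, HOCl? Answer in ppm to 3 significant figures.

0.602 ppm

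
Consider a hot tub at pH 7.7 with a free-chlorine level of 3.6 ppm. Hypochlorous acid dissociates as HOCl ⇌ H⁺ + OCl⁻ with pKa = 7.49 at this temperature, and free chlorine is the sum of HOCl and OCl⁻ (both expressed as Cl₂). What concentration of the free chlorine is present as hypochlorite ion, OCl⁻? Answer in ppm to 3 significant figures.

2.23 ppm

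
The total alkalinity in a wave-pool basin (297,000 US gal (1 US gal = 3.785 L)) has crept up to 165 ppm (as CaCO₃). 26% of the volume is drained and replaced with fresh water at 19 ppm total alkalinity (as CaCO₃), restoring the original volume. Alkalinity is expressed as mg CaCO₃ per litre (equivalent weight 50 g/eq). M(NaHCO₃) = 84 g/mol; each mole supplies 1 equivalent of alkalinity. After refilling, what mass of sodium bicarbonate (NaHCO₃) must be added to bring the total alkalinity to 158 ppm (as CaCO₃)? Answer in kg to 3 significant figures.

58.5 kg

Volume: 297,000 US gal × 3.785 L/gal = 1,124,145 L.
After draining 26% and refilling: 165 × 0.74 + 19 × 0.26 = 127.04 ppm.
Deficit to target: 158 − 127.04 = 30.96 mg/L.
As CaCO₃: 30.96 mg/L × 1,124,145 L = 34,800 g; ÷ 50 g/eq ÷ 1 = 696.1 mol NaHCO₃.
Mass: 696.1 × 84 = 58,470 g.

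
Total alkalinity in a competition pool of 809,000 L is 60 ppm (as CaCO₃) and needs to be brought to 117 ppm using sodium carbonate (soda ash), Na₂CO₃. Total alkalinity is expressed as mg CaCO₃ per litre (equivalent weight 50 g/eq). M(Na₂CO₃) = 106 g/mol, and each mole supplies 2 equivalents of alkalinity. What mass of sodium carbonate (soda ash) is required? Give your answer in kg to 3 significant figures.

Alkalinity to add: (117 − 60) = 57 mg/L as CaCO₃ × 809,000 L = 46,110 g as CaCO₃.
Equivalents: 46,110 g ÷ 50 g/eq = 922.3 eq.
Each mole of Na₂CO₃ supplies 2 eq, so 922.3 / 2 = 461.1 mol.
Mass: 461.1 mol × 106 g/mol = 48,880 g.

48.9 kg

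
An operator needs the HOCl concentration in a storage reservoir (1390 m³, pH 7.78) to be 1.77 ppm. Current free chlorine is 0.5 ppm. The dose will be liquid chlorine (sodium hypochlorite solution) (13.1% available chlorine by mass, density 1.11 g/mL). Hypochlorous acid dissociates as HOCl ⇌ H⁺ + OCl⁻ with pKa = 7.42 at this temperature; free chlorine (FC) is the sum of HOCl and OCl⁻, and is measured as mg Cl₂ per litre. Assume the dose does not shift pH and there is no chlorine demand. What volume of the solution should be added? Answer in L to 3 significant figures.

50.9 L

Volume: 1390 m³ = 1,390,000 L.
[OCl⁻]/[HOCl] = 10^(pH − pKa) = 10^(7.78 − 7.42) = 2.291; fraction as HOCl = 1/(1 + 2.291) = 0.3039.
Free chlorine required for 1.77 ppm HOCl: 1.77 / 0.3039 = 5.825 ppm.
FC to add: 5.825 − 0.5 = 5.325 mg/L as Cl₂.
Cl₂ equivalent: 5.325 mg/L × 1,390,000 L = 7402 g.
Product at 13.1% available Cl: 7402 / 0.131 = 56,500 g.
Volume: 56,500 g ÷ 1.11 g/mL = 50,900 mL.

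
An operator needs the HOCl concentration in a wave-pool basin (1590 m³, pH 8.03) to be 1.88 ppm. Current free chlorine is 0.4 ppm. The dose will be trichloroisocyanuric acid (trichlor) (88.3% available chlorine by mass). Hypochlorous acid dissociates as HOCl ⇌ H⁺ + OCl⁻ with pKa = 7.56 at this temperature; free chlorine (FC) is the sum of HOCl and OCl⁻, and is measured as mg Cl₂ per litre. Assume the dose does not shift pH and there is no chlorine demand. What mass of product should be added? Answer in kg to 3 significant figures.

12.7 kg

Volume: 1590 m³ = 1,590,000 L.
[OCl⁻]/[HOCl] = 10^(pH − pKa) = 10^(8.03 − 7.56) = 2.951; fraction as HOCl = 1/(1 + 2.951) = 0.2531.
Free chlorine required for 1.88 ppm HOCl: 1.88 / 0.2531 = 7.428 ppm.
FC to add: 7.428 − 0.4 = 7.028 mg/L as Cl₂.
Cl₂ equivalent: 7.028 mg/L × 1,590,000 L = 11,170 g.
Product at 88.3% available Cl: 11,170 / 0.883 = 12,660 g.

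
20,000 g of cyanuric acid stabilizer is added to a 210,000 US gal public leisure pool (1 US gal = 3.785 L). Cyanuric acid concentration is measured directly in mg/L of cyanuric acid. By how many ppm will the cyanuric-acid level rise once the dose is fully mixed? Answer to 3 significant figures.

Volume: 210,000 US gal × 3.785 L/gal = 794,850 L.
Rise: 20,000 g / 794,850 L × 1000 = 25.16 mg/L.

25.2 ppm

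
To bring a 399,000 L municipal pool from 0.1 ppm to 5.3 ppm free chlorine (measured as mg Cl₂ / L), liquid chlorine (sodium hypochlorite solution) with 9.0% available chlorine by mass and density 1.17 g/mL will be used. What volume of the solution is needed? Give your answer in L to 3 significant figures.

19.7 L

Chlorine deficit: 5.3 − 0.1 = 5.2 ppm = 5.2 mg/L as Cl₂.
Cl₂ equivalent needed: 5.2 mg/L × 399,000 L = 2,075,000 mg = 2075 g.
Product at 9.0% available chlorine: 2075 / 0.09 = 23,050 g.
Volume at density 1.17 g/mL: 23,050 g ÷ 1.17 g/mL = 19,700 mL.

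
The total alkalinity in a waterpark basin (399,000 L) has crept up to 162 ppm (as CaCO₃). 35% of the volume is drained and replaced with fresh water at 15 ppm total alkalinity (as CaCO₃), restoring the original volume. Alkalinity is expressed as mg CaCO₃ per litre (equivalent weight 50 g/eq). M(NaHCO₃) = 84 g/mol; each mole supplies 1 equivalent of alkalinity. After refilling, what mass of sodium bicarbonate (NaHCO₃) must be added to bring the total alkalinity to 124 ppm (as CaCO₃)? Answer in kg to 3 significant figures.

After draining 35% and refilling: 162 × 0.65 + 15 × 0.35 = 110.55 ppm.
Deficit to target: 124 − 110.55 = 13.45 mg/L.
As CaCO₃: 13.45 mg/L × 399,000 L = 5367 g; ÷ 50 g/eq ÷ 1 = 107.3 mol NaHCO₃.
Mass: 107.3 × 84 = 9016 g.

9.02 kg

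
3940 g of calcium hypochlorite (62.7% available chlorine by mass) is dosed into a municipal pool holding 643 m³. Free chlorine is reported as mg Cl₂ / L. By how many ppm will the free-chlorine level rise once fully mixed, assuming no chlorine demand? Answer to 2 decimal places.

Volume: 643 m³ = 643,000 L.
Available chlorine delivered: 3940 g × 0.627 = 2470 g as Cl₂.
Concentration rise: 2470 g / 643,000 L = 3.842 mg/L = 3.84 ppm.

3.84 ppm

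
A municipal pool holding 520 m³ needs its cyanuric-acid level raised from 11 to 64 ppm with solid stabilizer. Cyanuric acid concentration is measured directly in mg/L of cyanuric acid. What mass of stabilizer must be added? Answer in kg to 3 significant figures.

27.6 kg

Volume: 520 m³ = 520,000 L.
CYA to add: (64 − 11) = 53 mg/L × 520,000 L = 27,560 g cyanuric acid.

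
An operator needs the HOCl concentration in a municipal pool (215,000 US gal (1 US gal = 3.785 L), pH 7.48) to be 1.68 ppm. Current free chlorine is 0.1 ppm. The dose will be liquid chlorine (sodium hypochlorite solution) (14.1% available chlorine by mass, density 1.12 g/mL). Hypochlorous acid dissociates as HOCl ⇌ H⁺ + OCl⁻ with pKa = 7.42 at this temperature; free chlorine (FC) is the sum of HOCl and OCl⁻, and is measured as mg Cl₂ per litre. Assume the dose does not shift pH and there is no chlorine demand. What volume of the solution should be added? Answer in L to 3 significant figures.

18.1 L

Volume: 215,000 US gal × 3.785 L/gal = 813,775 L.
[OCl⁻]/[HOCl] = 10^(pH − pKa) = 10^(7.48 − 7.42) = 1.148; fraction as HOCl = 1/(1 + 1.148) = 0.4655.
Free chlorine required for 1.68 ppm HOCl: 1.68 / 0.4655 = 3.609 ppm.
FC to add: 3.609 − 0.1 = 3.509 mg/L as Cl₂.
Cl₂ equivalent: 3.509 mg/L × 813,775 L = 2855 g.
Product at 14.1% available Cl: 2855 / 0.141 = 20,250 g.
Volume: 20,250 g ÷ 1.12 g/mL = 18,080 mL.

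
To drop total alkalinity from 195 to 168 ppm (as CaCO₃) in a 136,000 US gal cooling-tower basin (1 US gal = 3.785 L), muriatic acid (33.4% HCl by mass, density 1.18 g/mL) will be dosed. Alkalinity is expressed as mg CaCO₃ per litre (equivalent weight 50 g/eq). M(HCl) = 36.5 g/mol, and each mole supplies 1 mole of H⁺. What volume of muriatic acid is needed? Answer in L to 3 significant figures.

Volume: 136,000 US gal × 3.785 L/gal = 514,760 L.
Alkalinity to neutralize: (195 − 168) = 27 mg/L as CaCO₃ × 514,760 L = 13,900 g as CaCO₃.
Equivalents of H⁺ required: 13,900 ÷ 50 g/eq = 278 eq = 278 mol HCl.
Mass of HCl: 278 × 36.5 = 10,150 g.
Mass of 33.4% solution: 10,150 / 0.334 = 30,380 g.
Volume: 30,380 g ÷ 1.18 g/mL = 25,740 mL.

25.7 L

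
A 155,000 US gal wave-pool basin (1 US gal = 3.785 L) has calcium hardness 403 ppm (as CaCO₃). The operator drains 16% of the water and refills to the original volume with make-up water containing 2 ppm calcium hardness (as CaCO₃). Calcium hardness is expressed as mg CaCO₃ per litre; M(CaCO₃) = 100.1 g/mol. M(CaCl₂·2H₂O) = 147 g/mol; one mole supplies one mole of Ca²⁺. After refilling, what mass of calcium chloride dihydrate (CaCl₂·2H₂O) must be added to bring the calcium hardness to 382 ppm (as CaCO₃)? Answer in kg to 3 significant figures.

37.2 kg

Volume: 155,000 US gal × 3.785 L/gal = 586,675 L.
After draining 16% and refilling: 403 × 0.84 + 2 × 0.16 = 338.84 ppm.
Deficit to target: 382 − 338.84 = 43.16 mg/L.
As CaCO₃: 43.16 mg/L × 586,675 L = 25,320 g; ÷ 100.1 = 253 mol Ca²⁺.
Mass: 253 × 147 = 37,180 g.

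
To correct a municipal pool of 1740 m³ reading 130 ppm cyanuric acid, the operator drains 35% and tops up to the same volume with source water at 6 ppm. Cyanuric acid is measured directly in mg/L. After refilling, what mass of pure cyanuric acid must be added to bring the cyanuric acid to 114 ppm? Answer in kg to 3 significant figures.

Volume: 1740 m³ = 1,740,000 L.
After draining 35% and refilling: 130 × 0.65 + 6 × 0.35 = 86.6 ppm.
Deficit to target: 114 − 86.6 = 27.4 mg/L.
Mass: 27.4 mg/L × 1,740,000 L = 47,680 g cyanuric acid.

47.7 kg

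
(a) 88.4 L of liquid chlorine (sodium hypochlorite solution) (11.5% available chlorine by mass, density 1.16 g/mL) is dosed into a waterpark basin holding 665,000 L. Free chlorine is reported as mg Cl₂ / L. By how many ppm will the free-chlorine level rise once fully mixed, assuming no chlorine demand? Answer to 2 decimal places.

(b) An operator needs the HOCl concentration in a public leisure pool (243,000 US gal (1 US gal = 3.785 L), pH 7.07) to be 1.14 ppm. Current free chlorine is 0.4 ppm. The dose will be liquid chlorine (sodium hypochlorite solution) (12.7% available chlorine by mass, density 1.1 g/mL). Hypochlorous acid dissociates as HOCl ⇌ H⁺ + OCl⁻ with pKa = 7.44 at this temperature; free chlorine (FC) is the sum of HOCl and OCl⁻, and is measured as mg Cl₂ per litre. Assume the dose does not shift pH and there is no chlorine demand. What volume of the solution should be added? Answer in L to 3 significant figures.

(a) 17.73 ppm; (b) 8.07 L

(a) Mass of solution: 88.4 L × 1000 mL/L × 1.16 g/mL = 102,500 g.
(a) Available chlorine delivered: 102,500 g × 0.115 = 11,790 g as Cl₂.
(a) Concentration rise: 11,790 g / 665,000 L = 17.73 mg/L = 17.73 ppm.

(b) Volume: 243,000 US gal × 3.785 L/gal = 919,755 L.
(b) [OCl⁻]/[HOCl] = 10^(pH − pKa) = 10^(7.07 − 7.44) = 0.4266; fraction as HOCl = 1/(1 + 0.4266) = 0.701.
(b) Free chlorine required for 1.14 ppm HOCl: 1.14 / 0.701 = 1.626 ppm.
(b) FC to add: 1.626 − 0.4 = 1.226 mg/L as Cl₂.
(b) Cl₂ equivalent: 1.226 mg/L × 919,755 L = 1128 g.
(b) Product at 12.7% available Cl: 1128 / 0.127 = 8881 g.
(b) Volume: 8881 g ÷ 1.1 g/mL = 8074 mL.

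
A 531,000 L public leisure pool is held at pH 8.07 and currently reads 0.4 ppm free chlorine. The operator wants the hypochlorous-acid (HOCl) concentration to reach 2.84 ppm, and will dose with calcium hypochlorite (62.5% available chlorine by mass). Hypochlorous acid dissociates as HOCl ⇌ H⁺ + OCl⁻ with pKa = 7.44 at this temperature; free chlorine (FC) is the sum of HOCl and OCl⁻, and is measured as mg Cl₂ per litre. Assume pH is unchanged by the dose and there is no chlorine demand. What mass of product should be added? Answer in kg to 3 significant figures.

[OCl⁻]/[HOCl] = 10^(pH − pKa) = 10^(8.07 − 7.44) = 4.266; fraction as HOCl = 1/(1 + 4.266) = 0.1899.
Free chlorine required for 2.84 ppm HOCl: 2.84 / 0.1899 = 14.95 ppm.
FC to add: 14.95 − 0.4 = 14.55 mg/L as Cl₂.
Cl₂ equivalent: 14.55 mg/L × 531,000 L = 7729 g.
Product at 62.5% available Cl: 7729 / 0.625 = 12,370 g.

12.4 kg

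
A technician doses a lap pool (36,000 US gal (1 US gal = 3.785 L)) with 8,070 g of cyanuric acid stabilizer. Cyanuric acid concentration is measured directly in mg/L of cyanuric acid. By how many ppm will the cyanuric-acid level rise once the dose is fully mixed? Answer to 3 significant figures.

Volume: 36,000 US gal × 3.785 L/gal = 136,260 L.
Rise: 8,070 g / 136,260 L × 1000 = 59.23 mg/L.

59.2 ppm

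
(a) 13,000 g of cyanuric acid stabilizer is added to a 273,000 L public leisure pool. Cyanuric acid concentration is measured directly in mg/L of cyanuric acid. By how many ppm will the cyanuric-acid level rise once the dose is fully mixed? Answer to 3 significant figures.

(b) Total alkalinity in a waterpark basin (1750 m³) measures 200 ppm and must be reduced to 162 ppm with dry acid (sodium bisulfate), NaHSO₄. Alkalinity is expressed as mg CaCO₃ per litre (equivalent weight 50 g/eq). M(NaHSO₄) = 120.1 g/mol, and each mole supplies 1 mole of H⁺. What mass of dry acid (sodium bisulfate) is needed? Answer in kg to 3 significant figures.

(a) 47.6 ppm; (b) 160 kg

(a) Rise: 13,000 g / 273,000 L × 1000 = 47.62 mg/L.

(b) Volume: 1750 m³ = 1,750,000 L.
(b) Alkalinity to neutralize: (200 − 162) = 38 mg/L as CaCO₃ × 1,750,000 L = 66,500 g as CaCO₃.
(b) Equivalents of H⁺ required: 66,500 ÷ 50 g/eq = 1330 eq = 1330 mol NaHSO₄.
(b) Mass of NaHSO₄: 1330 × 120.1 = 159,700 g.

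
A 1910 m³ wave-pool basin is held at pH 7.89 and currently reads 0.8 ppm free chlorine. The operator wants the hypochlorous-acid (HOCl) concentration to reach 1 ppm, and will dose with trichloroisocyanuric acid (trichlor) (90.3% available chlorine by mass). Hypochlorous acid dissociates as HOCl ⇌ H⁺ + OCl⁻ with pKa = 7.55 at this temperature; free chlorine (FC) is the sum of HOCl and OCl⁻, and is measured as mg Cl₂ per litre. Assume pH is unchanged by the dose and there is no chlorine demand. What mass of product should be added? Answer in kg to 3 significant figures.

5.05 kg

Volume: 1910 m³ = 1,910,000 L.
[OCl⁻]/[HOCl] = 10^(pH − pKa) = 10^(7.89 − 7.55) = 2.188; fraction as HOCl = 1/(1 + 2.188) = 0.3137.
Free chlorine required for 1 ppm HOCl: 1 / 0.3137 = 3.188 ppm.
FC to add: 3.188 − 0.8 = 2.388 mg/L as Cl₂.
Cl₂ equivalent: 2.388 mg/L × 1,910,000 L = 4561 g.
Product at 90.3% available Cl: 4561 / 0.903 = 5051 g.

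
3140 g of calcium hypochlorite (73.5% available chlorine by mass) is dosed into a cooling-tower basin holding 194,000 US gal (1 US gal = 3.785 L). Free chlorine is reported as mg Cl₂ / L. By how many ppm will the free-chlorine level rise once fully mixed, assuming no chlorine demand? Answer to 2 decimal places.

Volume: 194,000 US gal × 3.785 L/gal = 734,290 L.
Available chlorine delivered: 3140 g × 0.735 = 2308 g as Cl₂.
Concentration rise: 2308 g / 734,290 L = 3.143 mg/L = 3.14 ppm.

3.14 ppm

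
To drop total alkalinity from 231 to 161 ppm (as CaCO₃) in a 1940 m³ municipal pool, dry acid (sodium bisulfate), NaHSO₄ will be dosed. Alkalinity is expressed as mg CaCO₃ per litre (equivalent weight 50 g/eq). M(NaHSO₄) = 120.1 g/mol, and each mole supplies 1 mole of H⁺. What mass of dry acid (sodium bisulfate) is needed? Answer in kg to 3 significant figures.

326 kg

Volume: 1940 m³ = 1,940,000 L.
Alkalinity to neutralize: (231 − 161) = 70 mg/L as CaCO₃ × 1,940,000 L = 135,800 g as CaCO₃.
Equivalents of H⁺ required: 135,800 ÷ 50 g/eq = 2716 eq = 2716 mol NaHSO₄.
Mass of NaHSO₄: 2716 × 120.1 = 326,200 g.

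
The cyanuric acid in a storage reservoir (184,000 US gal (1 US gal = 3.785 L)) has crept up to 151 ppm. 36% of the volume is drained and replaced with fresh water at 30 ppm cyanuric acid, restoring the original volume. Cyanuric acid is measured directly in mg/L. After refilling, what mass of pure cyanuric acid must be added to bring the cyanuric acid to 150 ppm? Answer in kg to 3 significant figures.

Volume: 184,000 US gal × 3.785 L/gal = 696,440 L.
After draining 36% and refilling: 151 × 0.64 + 30 × 0.36 = 107.44 ppm.
Deficit to target: 150 − 107.44 = 42.56 mg/L.
Mass: 42.56 mg/L × 696,440 L = 29,640 g cyanuric acid.

29.6 kg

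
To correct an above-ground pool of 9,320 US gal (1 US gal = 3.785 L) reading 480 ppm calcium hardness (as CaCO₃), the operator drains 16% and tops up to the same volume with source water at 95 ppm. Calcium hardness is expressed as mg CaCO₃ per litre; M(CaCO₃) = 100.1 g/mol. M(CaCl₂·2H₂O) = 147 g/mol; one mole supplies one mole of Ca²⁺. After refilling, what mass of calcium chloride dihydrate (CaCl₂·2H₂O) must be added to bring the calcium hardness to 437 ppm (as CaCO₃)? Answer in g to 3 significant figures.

Volume: 9,320 US gal × 3.785 L/gal = 35,276 L.
After draining 16% and refilling: 480 × 0.84 + 95 × 0.16 = 418.4 ppm.
Deficit to target: 437 − 418.4 = 18.6 mg/L.
As CaCO₃: 18.6 mg/L × 35,276 L = 656.1 g; ÷ 100.1 = 6.555 mol Ca²⁺.
Mass: 6.555 × 147 = 963.6 g.

964 g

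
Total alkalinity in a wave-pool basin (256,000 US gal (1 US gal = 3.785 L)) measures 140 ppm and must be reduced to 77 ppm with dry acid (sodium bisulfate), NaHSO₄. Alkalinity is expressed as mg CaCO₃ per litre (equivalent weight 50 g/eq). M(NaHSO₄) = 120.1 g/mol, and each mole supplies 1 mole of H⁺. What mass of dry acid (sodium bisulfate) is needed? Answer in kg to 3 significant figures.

Volume: 256,000 US gal × 3.785 L/gal = 968,960 L.
Alkalinity to neutralize: (140 − 77) = 63 mg/L as CaCO₃ × 968,960 L = 61,040 g as CaCO₃.
Equivalents of H⁺ required: 61,040 ÷ 50 g/eq = 1221 eq = 1221 mol NaHSO₄.
Mass of NaHSO₄: 1221 × 120.1 = 146,600 g.

147 kg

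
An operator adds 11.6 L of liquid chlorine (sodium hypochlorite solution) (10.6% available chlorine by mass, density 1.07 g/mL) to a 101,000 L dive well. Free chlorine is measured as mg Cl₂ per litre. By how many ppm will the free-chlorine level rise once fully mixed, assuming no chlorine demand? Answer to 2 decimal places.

13.03 ppm

Mass of solution: 11.6 L × 1000 mL/L × 1.07 g/mL = 12,410 g.
Available chlorine delivered: 12,410 g × 0.106 = 1316 g as Cl₂.
Concentration rise: 1316 g / 101,000 L = 13.03 mg/L = 13.03 ppm.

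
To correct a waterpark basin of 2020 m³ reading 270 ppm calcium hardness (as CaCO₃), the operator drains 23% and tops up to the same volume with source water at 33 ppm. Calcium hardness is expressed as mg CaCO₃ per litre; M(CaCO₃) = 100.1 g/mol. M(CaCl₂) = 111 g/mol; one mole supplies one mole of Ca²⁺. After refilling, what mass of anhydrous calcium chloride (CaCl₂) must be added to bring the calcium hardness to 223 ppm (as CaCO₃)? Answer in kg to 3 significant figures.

16.8 kg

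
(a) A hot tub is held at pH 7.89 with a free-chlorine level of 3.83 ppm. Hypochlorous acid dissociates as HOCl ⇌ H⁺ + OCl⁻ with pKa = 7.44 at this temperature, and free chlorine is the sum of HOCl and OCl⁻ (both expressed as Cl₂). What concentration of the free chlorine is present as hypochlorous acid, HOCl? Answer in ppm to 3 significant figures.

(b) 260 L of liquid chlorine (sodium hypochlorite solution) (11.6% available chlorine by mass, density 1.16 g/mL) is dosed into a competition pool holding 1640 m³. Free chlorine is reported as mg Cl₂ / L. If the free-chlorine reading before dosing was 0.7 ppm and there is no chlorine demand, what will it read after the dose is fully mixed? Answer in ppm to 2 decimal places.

(a) [OCl⁻]/[HOCl] = 10^(pH − pKa) = 10^(7.89 − 7.44) = 10^0.45 = 2.818.
(a) Fraction as HOCl = 1 / (1 + 2.818) = 0.2619.
(a) HOCl = 0.2619 × 3.83 ppm = 1.003 ppm.

(b) Volume: 1640 m³ = 1,640,000 L.
(b) Mass of solution: 260 L × 1000 mL/L × 1.16 g/mL = 301,600 g.
(b) Available chlorine delivered: 301,600 g × 0.116 = 34,990 g as Cl₂.
(b) Concentration rise: 34,990 g / 1,640,000 L = 21.33 mg/L = 21.33 ppm.
(b) Final FC: 0.7 + 21.33 = 22.03 ppm.

(a) 1.00 ppm; (b) 22.03 ppm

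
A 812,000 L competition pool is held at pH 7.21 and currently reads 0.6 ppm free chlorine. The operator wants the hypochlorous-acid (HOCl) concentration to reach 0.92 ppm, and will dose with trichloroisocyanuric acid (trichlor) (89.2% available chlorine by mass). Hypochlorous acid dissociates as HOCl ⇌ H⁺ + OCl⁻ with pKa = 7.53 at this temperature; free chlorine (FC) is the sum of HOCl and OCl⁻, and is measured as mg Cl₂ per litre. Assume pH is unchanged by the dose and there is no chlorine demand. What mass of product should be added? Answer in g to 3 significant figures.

692 g

[OCl⁻]/[HOCl] = 10^(pH − pKa) = 10^(7.21 − 7.53) = 0.4786; fraction as HOCl = 1/(1 + 0.4786) = 0.6763.
Free chlorine required for 0.92 ppm HOCl: 0.92 / 0.6763 = 1.36 ppm.
FC to add: 1.36 − 0.6 = 0.7603 mg/L as Cl₂.
Cl₂ equivalent: 0.7603 mg/L × 812,000 L = 617.4 g.
Product at 89.2% available Cl: 617.4 / 0.892 = 692.1 g.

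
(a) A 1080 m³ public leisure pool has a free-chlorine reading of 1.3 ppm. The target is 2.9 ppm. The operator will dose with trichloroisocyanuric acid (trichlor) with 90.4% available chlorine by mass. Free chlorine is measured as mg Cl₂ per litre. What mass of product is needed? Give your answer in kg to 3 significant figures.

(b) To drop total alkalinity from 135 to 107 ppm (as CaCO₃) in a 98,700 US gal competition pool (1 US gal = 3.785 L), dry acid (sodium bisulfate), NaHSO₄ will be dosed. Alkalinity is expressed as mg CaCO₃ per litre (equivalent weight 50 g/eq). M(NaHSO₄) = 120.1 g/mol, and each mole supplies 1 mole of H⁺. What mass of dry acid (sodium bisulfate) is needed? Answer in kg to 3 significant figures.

(a) 1.91 kg; (b) 25.1 kg

(a) Volume: 1080 m³ = 1,080,000 L.
(a) Chlorine deficit: 2.9 − 1.3 = 1.6 ppm = 1.6 mg/L as Cl₂.
(a) Cl₂ equivalent needed: 1.6 mg/L × 1,080,000 L = 1,728,000 mg = 1728 g.
(a) Product at 90.4% available chlorine: 1728 / 0.904 = 1912 g.

(b) Volume: 98,700 US gal × 3.785 L/gal = 373,580 L.
(b) Alkalinity to neutralize: (135 − 107) = 28 mg/L as CaCO₃ × 373,580 L = 10,460 g as CaCO₃.
(b) Equivalents of H⁺ required: 10,460 ÷ 50 g/eq = 209.2 eq = 209.2 mol NaHSO₄.
(b) Mass of NaHSO₄: 209.2 × 120.1 = 25,130 g.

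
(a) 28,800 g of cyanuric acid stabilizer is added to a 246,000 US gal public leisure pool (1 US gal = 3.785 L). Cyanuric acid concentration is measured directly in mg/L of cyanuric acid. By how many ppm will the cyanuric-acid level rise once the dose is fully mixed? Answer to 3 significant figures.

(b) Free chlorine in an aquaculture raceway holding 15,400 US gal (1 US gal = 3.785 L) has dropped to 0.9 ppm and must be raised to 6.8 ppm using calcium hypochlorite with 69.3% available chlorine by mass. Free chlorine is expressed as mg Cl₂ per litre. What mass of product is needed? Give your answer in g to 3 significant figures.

(a) Volume: 246,000 US gal × 3.785 L/gal = 931,110 L.
(a) Rise: 28,800 g / 931,110 L × 1000 = 30.93 mg/L.

(b) Volume: 15,400 US gal × 3.785 L/gal = 58,289 L.
(b) Chlorine deficit: 6.8 − 0.9 = 5.9 ppm = 5.9 mg/L as Cl₂.
(b) Cl₂ equivalent needed: 5.9 mg/L × 58,289 L = 343,900 mg = 343.9 g.
(b) Product at 69.3% available chlorine: 343.9 / 0.693 = 496.3 g.

(a) 30.9 ppm; (b) 496 g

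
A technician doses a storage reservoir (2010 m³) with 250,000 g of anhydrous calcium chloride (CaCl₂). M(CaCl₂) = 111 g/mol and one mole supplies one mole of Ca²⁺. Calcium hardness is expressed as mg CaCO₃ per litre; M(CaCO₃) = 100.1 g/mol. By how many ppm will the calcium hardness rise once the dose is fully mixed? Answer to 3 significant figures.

112 ppm

Volume: 2010 m³ = 2,010,000 L.
Moles of Ca²⁺: 250,000 g ÷ 111 g/mol = 2252 mol.
As CaCO₃: 2252 mol × 100.1 g/mol = 225,500 g.
Rise: 225,500 g / 2,010,000 L × 1000 = 112.2 mg/L.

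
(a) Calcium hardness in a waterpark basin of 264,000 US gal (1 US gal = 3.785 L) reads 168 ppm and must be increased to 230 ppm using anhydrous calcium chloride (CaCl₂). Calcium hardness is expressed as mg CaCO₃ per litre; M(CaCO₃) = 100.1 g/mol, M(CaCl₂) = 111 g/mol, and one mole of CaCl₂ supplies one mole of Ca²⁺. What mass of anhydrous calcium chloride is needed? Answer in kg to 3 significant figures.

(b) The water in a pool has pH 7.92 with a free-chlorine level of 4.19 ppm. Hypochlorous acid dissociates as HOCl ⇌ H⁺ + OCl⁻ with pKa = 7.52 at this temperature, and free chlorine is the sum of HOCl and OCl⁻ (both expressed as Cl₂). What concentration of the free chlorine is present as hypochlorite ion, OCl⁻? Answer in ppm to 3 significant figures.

(a) Volume: 264,000 US gal × 3.785 L/gal = 999,240 L.
(a) Hardness to add: (230 − 168) = 62 mg/L as CaCO₃ × 999,240 L = 61,950 g as CaCO₃.
(a) Moles of Ca²⁺ (1 mol Ca²⁺ ≡ 1 mol CaCO₃): 61,950 / 100.1 g/mol = 618.9 mol.
(a) Mass of CaCl₂: 618.9 × 111 = 68,700 g.

(b) [OCl⁻]/[HOCl] = 10^(pH − pKa) = 10^(7.92 − 7.52) = 10^0.40 = 2.512.
(b) Fraction as HOCl = 1 / (1 + 2.512) = 0.2847.
(b) OCl⁻ = (1 − 0.2847) × 4.19 ppm = 2.997 ppm.

(a) 68.7 kg; (b) 3.00 ppm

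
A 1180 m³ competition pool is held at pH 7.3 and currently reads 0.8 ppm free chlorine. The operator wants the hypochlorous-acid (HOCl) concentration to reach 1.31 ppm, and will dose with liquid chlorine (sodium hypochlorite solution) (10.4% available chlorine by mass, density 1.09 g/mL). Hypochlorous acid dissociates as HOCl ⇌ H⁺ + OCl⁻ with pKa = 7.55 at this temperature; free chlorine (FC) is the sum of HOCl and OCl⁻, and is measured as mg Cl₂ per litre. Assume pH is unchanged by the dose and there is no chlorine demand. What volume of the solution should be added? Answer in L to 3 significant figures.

13.0 L

Volume: 1180 m³ = 1,180,000 L.
[OCl⁻]/[HOCl] = 10^(pH − pKa) = 10^(7.3 − 7.55) = 0.5623; fraction as HOCl = 1/(1 + 0.5623) = 0.6401.
Free chlorine required for 1.31 ppm HOCl: 1.31 / 0.6401 = 2.047 ppm.
FC to add: 2.047 − 0.8 = 1.247 mg/L as Cl₂.
Cl₂ equivalent: 1.247 mg/L × 1,180,000 L = 1471 g.
Product at 10.4% available Cl: 1471 / 0.104 = 14,140 g.
Volume: 14,140 g ÷ 1.09 g/mL = 12,980 mL.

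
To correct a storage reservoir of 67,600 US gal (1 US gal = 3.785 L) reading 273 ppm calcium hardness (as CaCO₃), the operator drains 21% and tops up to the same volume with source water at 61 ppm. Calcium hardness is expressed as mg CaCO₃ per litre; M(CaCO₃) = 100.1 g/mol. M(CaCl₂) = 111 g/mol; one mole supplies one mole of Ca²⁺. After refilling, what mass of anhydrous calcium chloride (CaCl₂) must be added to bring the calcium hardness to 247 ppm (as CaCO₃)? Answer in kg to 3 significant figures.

Volume: 67,600 US gal × 3.785 L/gal = 255,866 L.
After draining 21% and refilling: 273 × 0.79 + 61 × 0.21 = 228.48 ppm.
Deficit to target: 247 − 228.48 = 18.52 mg/L.
As CaCO₃: 18.52 mg/L × 255,866 L = 4739 g; ÷ 100.1 = 47.34 mol Ca²⁺.
Mass: 47.34 × 111 = 5255 g.

5.25 kg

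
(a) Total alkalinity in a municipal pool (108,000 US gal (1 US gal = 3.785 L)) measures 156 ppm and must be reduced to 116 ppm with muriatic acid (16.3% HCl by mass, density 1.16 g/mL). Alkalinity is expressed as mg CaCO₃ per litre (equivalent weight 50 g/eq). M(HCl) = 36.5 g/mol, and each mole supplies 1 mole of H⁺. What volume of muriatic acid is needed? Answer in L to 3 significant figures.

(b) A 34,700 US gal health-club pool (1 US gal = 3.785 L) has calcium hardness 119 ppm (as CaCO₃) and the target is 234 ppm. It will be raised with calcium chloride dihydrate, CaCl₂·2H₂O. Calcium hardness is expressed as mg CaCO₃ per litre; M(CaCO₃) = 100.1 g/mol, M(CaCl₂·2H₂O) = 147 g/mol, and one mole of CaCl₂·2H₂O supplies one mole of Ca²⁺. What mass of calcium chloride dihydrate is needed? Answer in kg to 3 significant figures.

(a) 63.1 L; (b) 22.2 kg

(a) Volume: 108,000 US gal × 3.785 L/gal = 408,780 L.
(a) Alkalinity to neutralize: (156 − 116) = 40 mg/L as CaCO₃ × 408,780 L = 16,350 g as CaCO₃.
(a) Equivalents of H⁺ required: 16,350 ÷ 50 g/eq = 327 eq = 327 mol HCl.
(a) Mass of HCl: 327 × 36.5 = 11,940 g.
(a) Mass of 16.3% solution: 11,940 / 0.163 = 73,230 g.
(a) Volume: 73,230 g ÷ 1.16 g/mL = 63,130 mL.

(b) Volume: 34,700 US gal × 3.785 L/gal = 131,340 L.
(b) Hardness to add: (234 − 119) = 115 mg/L as CaCO₃ × 131,340 L = 15,100 g as CaCO₃.
(b) Moles of Ca²⁺ (1 mol Ca²⁺ ≡ 1 mol CaCO₃): 15,100 / 100.1 g/mol = 150.9 mol.
(b) Mass of CaCl₂·2H₂O: 150.9 × 147 = 22,180 g.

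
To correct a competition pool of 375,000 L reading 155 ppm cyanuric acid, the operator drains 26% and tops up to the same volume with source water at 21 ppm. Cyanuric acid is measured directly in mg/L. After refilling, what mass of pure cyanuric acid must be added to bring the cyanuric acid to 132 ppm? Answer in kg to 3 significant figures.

4.44 kg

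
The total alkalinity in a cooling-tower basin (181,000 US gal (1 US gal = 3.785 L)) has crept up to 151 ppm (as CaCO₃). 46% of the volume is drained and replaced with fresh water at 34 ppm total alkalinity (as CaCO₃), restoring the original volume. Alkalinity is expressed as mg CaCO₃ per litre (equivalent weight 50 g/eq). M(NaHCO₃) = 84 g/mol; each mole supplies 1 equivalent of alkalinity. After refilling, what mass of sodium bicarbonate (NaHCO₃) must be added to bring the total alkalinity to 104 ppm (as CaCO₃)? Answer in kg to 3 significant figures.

Volume: 181,000 US gal × 3.785 L/gal = 685,085 L.
After draining 46% and refilling: 151 × 0.54 + 34 × 0.46 = 97.18 ppm.
Deficit to target: 104 − 97.18 = 6.82 mg/L.
As CaCO₃: 6.82 mg/L × 685,085 L = 4672 g; ÷ 50 g/eq ÷ 1 = 93.45 mol NaHCO₃.
Mass: 93.45 × 84 = 7849 g.

7.85 kg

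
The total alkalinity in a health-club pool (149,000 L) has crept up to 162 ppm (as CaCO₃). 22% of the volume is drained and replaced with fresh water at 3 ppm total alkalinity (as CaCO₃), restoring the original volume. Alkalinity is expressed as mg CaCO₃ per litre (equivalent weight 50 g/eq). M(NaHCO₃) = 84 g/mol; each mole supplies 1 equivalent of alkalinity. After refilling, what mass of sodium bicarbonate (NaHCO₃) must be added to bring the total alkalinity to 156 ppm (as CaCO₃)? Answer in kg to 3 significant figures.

After draining 22% and refilling: 162 × 0.78 + 3 × 0.22 = 127.02 ppm.
Deficit to target: 156 − 127.02 = 28.98 mg/L.
As CaCO₃: 28.98 mg/L × 149,000 L = 4318 g; ÷ 50 g/eq ÷ 1 = 86.36 mol NaHCO₃.
Mass: 86.36 × 84 = 7254 g.

7.25 kg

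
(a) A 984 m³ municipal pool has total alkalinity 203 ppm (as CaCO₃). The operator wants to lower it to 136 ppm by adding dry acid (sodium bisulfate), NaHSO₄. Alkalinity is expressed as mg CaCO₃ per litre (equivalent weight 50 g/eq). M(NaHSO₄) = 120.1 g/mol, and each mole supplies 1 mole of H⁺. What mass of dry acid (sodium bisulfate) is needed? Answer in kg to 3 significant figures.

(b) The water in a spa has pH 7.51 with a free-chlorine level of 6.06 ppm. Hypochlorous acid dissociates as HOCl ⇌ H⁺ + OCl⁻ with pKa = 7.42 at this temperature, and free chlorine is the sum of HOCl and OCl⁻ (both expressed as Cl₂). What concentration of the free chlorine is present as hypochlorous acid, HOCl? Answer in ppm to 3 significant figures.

(a) 158 kg; (b) 2.72 ppm

(a) Volume: 984 m³ = 984,000 L.
(a) Alkalinity to neutralize: (203 − 136) = 67 mg/L as CaCO₃ × 984,000 L = 65,930 g as CaCO₃.
(a) Equivalents of H⁺ required: 65,930 ÷ 50 g/eq = 1319 eq = 1319 mol NaHSO₄.
(a) Mass of NaHSO₄: 1319 × 120.1 = 158,400 g.

(b) [OCl⁻]/[HOCl] = 10^(pH − pKa) = 10^(7.51 − 7.42) = 10^0.09 = 1.23.
(b) Fraction as HOCl = 1 / (1 + 1.23) = 0.4484.
(b) HOCl = 0.4484 × 6.06 ppm = 2.717 ppm.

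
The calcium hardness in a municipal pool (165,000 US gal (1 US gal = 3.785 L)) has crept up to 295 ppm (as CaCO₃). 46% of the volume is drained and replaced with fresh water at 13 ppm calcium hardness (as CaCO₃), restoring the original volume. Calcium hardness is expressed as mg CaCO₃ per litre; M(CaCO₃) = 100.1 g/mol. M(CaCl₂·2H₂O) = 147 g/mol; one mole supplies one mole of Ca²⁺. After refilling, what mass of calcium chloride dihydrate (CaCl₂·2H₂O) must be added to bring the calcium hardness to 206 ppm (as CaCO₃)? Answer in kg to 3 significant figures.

Volume: 165,000 US gal × 3.785 L/gal = 624,525 L.
After draining 46% and refilling: 295 × 0.54 + 13 × 0.46 = 165.28 ppm.
Deficit to target: 206 − 165.28 = 40.72 mg/L.
As CaCO₃: 40.72 mg/L × 624,525 L = 25,430 g; ÷ 100.1 = 254.1 mol Ca²⁺.
Mass: 254.1 × 147 = 37,350 g.

37.3 kg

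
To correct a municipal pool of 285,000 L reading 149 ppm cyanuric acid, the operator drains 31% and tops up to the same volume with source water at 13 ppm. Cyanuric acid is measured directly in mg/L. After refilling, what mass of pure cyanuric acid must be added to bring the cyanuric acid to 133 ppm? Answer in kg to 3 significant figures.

7.46 kg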